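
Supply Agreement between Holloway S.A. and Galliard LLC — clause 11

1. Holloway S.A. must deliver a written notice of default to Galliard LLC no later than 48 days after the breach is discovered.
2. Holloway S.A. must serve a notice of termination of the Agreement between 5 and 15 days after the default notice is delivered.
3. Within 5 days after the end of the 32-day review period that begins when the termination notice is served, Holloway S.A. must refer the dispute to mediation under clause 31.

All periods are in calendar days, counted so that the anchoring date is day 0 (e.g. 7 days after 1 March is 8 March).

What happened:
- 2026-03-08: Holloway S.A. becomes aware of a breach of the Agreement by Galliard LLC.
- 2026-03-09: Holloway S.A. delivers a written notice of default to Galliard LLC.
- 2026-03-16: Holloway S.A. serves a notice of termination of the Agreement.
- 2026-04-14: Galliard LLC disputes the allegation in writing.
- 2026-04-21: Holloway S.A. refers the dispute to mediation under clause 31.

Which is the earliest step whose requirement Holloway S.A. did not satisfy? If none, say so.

(1) due by 2026-03-08 + 48 days = 2026-04-25; 2026-03-09 is within that limit.
(2) the permitted window runs from 2026-03-09 + 5 = 2026-03-14 to 2026-03-09 + 15 = 2026-03-24; done 2026-03-16, which is between those dates.
(3) due by 2026-04-17 + 5 days = 2026-04-22; 2026-04-21 is within that limit.

None — every step was satisfied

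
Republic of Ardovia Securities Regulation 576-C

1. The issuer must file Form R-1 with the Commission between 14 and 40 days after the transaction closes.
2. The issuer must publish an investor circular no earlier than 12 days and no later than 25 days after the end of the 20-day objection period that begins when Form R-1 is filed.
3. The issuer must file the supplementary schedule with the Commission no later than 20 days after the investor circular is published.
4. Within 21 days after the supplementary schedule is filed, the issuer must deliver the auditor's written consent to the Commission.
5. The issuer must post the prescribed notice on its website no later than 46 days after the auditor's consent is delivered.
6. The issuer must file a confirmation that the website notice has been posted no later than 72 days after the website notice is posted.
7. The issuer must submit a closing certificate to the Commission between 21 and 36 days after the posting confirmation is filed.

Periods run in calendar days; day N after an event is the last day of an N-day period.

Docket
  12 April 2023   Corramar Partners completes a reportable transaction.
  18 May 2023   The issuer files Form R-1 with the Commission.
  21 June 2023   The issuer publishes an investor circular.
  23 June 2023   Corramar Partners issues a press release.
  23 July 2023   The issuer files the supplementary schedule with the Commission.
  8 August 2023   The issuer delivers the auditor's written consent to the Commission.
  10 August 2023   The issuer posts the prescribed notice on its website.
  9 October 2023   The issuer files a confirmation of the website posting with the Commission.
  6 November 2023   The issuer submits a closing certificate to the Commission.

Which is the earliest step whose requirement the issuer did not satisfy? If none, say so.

(1) the permitted window runs from 12 April 2023 + 14 = 26 April 2023 to 12 April 2023 + 40 = 22 May 2023; done 18 May 2023 — within the window.
(2) the permitted window runs from 7 June 2023 + 12 = 19 June 2023 to 7 June 2023 + 25 = 2 July 2023; 21 June 2023 falls inside that range.
(3) due by 21 June 2023 + 20 days = 11 July 2023; done 23 July 2023 — 12 days late.
The procedure was therefore not followed at step 3.

Step 3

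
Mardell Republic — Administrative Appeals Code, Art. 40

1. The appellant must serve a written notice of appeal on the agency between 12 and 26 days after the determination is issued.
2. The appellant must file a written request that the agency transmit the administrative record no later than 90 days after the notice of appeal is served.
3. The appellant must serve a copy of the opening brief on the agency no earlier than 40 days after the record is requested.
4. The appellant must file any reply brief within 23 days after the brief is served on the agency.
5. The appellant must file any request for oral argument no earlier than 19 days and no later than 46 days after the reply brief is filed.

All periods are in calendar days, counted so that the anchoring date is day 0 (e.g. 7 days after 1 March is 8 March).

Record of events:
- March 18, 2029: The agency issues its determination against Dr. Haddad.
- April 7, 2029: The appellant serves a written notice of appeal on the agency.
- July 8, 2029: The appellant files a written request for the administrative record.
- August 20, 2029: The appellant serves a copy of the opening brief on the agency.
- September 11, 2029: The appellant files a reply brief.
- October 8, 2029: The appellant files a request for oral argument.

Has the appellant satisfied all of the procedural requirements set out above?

Step 1 — 12 and 26 days from March 18, 2029 (when the determination is issued) are March 30, 2029 and April 13, 2029 respectively; done April 7, 2029 — within the window.
Step 2 — counting 90 days from April 7, 2029 (when the notice of appeal is served) gives a deadline of July 6, 2029; not done until July 8, 2029, 2 days after the deadline.

No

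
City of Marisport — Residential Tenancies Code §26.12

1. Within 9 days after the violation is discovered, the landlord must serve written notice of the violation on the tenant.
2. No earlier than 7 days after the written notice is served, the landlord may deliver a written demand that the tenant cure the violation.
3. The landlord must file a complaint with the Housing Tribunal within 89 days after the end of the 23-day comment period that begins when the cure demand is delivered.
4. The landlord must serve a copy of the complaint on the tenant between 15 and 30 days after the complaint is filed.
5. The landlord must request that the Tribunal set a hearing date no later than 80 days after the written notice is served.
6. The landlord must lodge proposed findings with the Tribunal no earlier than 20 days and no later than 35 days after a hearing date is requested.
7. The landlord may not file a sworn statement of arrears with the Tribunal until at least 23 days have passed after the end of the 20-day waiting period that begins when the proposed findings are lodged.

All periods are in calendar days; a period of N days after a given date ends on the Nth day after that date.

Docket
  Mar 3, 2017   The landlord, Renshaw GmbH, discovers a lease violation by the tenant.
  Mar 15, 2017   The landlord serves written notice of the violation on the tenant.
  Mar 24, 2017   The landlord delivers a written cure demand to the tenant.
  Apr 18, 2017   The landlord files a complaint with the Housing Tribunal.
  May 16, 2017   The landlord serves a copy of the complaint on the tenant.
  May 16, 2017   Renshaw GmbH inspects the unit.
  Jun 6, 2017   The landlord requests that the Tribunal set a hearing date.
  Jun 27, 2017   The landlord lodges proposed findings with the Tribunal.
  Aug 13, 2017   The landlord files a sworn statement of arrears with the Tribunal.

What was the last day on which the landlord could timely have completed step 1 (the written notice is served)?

Mar 12, 2017

Step 1 runs from Mar 3, 2017, when the violation is discovered. 9 days after Mar 3, 2017 is Mar 12, 2017.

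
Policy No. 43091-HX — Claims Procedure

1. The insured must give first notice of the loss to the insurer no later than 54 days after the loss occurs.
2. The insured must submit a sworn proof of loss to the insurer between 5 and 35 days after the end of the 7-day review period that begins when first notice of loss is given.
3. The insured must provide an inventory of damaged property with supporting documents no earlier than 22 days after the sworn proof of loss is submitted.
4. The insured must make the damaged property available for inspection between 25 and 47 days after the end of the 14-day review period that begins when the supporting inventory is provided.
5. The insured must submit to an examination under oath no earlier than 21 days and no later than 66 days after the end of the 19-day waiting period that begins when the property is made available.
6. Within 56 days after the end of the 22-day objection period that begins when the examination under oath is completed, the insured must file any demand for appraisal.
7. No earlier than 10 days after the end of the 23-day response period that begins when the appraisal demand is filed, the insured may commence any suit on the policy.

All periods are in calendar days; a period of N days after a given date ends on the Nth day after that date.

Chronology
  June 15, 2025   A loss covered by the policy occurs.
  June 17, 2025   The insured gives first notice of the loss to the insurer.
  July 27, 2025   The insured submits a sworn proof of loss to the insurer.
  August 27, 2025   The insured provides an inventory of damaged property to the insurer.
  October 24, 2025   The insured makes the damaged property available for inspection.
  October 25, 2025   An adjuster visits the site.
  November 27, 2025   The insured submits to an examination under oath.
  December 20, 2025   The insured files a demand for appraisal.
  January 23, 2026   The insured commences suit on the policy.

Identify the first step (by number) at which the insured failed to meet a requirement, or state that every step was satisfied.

Step 1 — counting 54 days from June 15, 2025 (when the loss occurs) gives a deadline of August 8, 2025; done June 17, 2025 — timely.
Step 2 — 5 and 35 days from June 24, 2025 (end of the 7-day review period, which began when first notice of loss is given on June 17, 2025) are June 29, 2025 and July 29, 2025 respectively; done July 27, 2025, which is between those dates.
Step 3 — must wait 22 days from July 27, 2025 (when the sworn proof of loss is submitted), so not before August 18, 2025; done August 27, 2025 — permitted.
Step 4 — 25 and 47 days from September 10, 2025 (end of the 14-day review period, which began when the supporting inventory is provided on August 27, 2025) are October 5, 2025 and October 27, 2025 respectively; October 24, 2025 falls inside that range.
Step 5 — 21 and 66 days from November 12, 2025 (end of the 19-day waiting period, which began when the property is made available on October 24, 2025) are December 3, 2025 and January 17, 2026 respectively; November 27, 2025 is 6 days too early.

Step 5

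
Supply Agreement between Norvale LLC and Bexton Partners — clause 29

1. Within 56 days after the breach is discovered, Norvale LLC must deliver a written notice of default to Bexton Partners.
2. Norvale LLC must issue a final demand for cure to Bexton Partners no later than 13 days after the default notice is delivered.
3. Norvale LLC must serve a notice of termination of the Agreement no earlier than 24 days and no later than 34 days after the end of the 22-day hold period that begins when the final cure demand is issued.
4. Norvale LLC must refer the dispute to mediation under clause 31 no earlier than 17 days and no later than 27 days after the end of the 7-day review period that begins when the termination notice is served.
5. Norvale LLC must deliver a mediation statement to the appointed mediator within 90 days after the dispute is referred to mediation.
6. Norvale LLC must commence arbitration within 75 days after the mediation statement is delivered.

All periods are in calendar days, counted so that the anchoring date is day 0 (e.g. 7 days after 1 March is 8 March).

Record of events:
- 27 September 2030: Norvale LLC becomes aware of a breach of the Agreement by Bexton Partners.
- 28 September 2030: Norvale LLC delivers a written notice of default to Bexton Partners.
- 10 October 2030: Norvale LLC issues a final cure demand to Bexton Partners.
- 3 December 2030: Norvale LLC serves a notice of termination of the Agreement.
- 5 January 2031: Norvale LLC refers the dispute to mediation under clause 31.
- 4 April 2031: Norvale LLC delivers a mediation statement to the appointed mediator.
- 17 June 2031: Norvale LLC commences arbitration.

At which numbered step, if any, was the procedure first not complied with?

None — every step was satisfied

(1) due by 27 September 2030 + 56 days = 22 November 2030; completed 28 September 2030, before the deadline.
(2) due by 28 September 2030 + 13 days = 11 October 2030; done 10 October 2030 — timely.
(3) the permitted window runs from 1 November 2030 + 24 = 25 November 2030 to 1 November 2030 + 34 = 5 December 2030; done 3 December 2030, which is between those dates.
(4) the permitted window runs from 10 December 2030 + 17 = 27 December 2030 to 10 December 2030 + 27 = 6 January 2031; done 5 January 2031 — within the window.
(5) due by 5 January 2031 + 90 days = 5 April 2031; done 4 April 2031 — timely.
(6) due by 4 April 2031 + 75 days = 18 June 2031; done 17 June 2031 — timely.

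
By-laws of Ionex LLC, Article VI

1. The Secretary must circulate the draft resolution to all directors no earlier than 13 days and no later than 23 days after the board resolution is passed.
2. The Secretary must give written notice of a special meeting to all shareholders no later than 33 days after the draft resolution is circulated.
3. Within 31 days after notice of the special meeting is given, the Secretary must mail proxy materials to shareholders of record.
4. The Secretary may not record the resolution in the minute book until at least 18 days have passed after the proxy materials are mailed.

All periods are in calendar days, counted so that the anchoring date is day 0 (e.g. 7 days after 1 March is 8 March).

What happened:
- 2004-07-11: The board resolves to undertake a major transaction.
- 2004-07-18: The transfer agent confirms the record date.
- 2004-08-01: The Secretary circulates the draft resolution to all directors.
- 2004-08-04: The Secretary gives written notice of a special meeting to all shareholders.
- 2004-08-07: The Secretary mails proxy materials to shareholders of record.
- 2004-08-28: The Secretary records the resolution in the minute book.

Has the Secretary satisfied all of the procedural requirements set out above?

Step 1 — 13 and 23 days from 2004-07-11 (when the board resolution is passed) are 2004-07-24 and 2004-08-03 respectively; done 2004-08-01, which is between those dates.
Step 2 — counting 33 days from 2004-08-01 (when the draft resolution is circulated) gives a deadline of 2004-09-03; 2004-08-04 is within that limit.
Step 3 — counting 31 days from 2004-08-04 (when notice of the special meeting is given) gives a deadline of 2004-09-04; done 2004-08-07 — timely.
Step 4 — must wait 18 days from 2004-08-07 (when the proxy materials are mailed), so not before 2004-08-25; 2004-08-28 is on or after that date.

Yes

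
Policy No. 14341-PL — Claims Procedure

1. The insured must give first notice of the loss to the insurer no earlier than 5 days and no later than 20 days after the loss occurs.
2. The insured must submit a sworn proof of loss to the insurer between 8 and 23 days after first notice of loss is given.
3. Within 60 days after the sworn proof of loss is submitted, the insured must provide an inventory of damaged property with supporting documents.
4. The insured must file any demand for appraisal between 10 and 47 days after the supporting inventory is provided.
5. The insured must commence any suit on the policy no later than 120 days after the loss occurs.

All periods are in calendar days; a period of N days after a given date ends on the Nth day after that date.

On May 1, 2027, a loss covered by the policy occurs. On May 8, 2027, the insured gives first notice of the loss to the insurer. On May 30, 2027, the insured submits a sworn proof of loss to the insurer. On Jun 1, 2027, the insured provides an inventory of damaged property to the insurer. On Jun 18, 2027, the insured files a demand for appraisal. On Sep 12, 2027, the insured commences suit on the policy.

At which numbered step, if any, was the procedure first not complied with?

Step 5

(1) the permitted window runs from May 1, 2027 + 5 = May 6, 2027 to May 1, 2027 + 20 = May 21, 2027; done May 8, 2027 — within the window.
(2) the permitted window runs from May 8, 2027 + 8 = May 16, 2027 to May 8, 2027 + 23 = May 31, 2027; done May 30, 2027, which is between those dates.
(3) due by May 30, 2027 + 60 days = Jul 29, 2027; completed Jun 1, 2027, before the deadline.
(4) the permitted window runs from Jun 1, 2027 + 10 = Jun 11, 2027 to Jun 1, 2027 + 47 = Jul 18, 2027; done Jun 18, 2027, which is between those dates.
(5) due by May 1, 2027 + 120 days = Aug 29, 2027; not done until Sep 12, 2027, 14 days after the deadline.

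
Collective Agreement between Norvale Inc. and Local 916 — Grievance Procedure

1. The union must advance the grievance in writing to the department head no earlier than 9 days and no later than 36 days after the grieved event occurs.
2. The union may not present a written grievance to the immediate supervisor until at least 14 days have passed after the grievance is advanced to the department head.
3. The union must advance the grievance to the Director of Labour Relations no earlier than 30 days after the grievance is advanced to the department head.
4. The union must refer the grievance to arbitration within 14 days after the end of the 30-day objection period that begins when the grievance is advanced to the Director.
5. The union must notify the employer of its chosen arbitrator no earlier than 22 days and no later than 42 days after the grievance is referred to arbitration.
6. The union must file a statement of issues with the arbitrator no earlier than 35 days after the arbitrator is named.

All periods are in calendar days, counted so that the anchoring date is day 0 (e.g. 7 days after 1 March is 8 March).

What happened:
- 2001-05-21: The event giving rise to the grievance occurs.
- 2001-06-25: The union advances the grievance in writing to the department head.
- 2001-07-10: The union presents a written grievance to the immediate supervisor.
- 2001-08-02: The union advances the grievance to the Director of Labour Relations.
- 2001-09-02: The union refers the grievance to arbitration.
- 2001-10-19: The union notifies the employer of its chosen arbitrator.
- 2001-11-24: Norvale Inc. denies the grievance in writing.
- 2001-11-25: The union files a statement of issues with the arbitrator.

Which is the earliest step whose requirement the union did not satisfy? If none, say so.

(1) the permitted window runs from 2001-05-21 + 9 = 2001-05-30 to 2001-05-21 + 36 = 2001-06-26; 2001-06-25 falls inside that range.
(2) permitted from 2001-06-25 + 14 days = 2001-07-09 onward; done 2001-07-10 — permitted.
(3) permitted from 2001-06-25 + 30 days = 2001-07-25 onward; done 2001-08-02 — permitted.
(4) due by 2001-09-01 + 14 days = 2001-09-15; completed 2001-09-02, before the deadline.
(5) the permitted window runs from 2001-09-02 + 22 = 2001-09-24 to 2001-09-02 + 42 = 2001-10-14; 2001-10-19 is 5 days past the end of the window.

Step 5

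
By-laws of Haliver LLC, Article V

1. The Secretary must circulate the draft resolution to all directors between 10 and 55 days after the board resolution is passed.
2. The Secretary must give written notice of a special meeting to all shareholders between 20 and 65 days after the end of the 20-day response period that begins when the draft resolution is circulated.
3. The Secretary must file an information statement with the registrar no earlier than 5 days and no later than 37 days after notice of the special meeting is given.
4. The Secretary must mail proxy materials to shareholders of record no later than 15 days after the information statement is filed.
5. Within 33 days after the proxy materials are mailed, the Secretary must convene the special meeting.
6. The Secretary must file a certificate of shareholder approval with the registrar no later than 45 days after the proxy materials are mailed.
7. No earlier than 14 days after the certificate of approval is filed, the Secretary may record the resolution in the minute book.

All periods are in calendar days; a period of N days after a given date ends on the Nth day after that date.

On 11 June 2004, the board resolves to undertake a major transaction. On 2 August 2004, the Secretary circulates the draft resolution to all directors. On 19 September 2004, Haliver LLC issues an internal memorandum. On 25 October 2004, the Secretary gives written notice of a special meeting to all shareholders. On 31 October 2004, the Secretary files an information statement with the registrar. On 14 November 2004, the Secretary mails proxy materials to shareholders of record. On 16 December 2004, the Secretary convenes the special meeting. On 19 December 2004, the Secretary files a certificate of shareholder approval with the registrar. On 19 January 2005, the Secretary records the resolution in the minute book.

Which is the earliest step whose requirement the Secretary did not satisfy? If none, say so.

Step 1 — 10 and 55 days from 11 June 2004 (when the board resolution is passed) are 21 June 2004 and 5 August 2004 respectively; done 2 August 2004 — within the window.
Step 2 — 20 and 65 days from 22 August 2004 (end of the 20-day response period, which began when the draft resolution is circulated on 2 August 2004) are 11 September 2004 and 26 October 2004 respectively; done 25 October 2004, which is between those dates.
Step 3 — 5 and 37 days from 25 October 2004 (when notice of the special meeting is given) are 30 October 2004 and 1 December 2004 respectively; 31 October 2004 falls inside that range.
Step 4 — counting 15 days from 31 October 2004 (when the information statement is filed) gives a deadline of 15 November 2004; done 14 November 2004 — timely.
Step 5 — counting 33 days from 14 November 2004 (when the proxy materials are mailed) gives a deadline of 17 December 2004; completed 16 December 2004, before the deadline.
Step 6 — counting 45 days from 14 November 2004 (when the proxy materials are mailed) gives a deadline of 29 December 2004; completed 19 December 2004, before the deadline.
Step 7 — must wait 14 days from 19 December 2004 (when the certificate of approval is filed), so not before 2 January 2005; done 19 January 2005 — permitted.

None — every step was satisfied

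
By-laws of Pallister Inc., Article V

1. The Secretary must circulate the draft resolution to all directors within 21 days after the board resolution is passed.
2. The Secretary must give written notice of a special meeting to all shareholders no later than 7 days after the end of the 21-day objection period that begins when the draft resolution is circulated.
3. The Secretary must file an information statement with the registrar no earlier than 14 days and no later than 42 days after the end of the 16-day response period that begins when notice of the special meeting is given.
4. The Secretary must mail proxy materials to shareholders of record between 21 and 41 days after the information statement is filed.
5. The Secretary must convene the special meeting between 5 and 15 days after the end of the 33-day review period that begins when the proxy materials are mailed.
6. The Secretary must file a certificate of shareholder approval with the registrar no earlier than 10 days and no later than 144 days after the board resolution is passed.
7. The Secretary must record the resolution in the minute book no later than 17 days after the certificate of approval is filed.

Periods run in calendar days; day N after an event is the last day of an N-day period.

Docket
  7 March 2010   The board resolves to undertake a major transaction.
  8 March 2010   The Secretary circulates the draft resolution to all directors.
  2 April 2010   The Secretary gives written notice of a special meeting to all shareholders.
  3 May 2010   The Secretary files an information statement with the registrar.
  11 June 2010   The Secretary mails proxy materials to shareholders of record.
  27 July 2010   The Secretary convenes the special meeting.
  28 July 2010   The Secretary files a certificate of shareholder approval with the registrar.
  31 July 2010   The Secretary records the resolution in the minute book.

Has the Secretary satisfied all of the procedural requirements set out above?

Step 1 — counting 21 days from 7 March 2010 (when the board resolution is passed) gives a deadline of 28 March 2010; completed 8 March 2010, before the deadline.
Step 2 — counting 7 days from 29 March 2010 (end of the 21-day objection period, which began when the draft resolution is circulated on 8 March 2010) gives a deadline of 5 April 2010; completed 2 April 2010, before the deadline.
Step 3 — 14 and 42 days from 18 April 2010 (end of the 16-day response period, which began when notice of the special meeting is given on 2 April 2010) are 2 May 2010 and 30 May 2010 respectively; 3 May 2010 falls inside that range.
Step 4 — 21 and 41 days from 3 May 2010 (when the information statement is filed) are 24 May 2010 and 13 June 2010 respectively; done 11 June 2010 — within the window.
Step 5 — 5 and 15 days from 14 July 2010 (end of the 33-day review period, which began when the proxy materials are mailed on 11 June 2010) are 19 July 2010 and 29 July 2010 respectively; 27 July 2010 falls inside that range.
Step 6 — 10 and 144 days from 7 March 2010 (when the board resolution is passed) are 17 March 2010 and 29 July 2010 respectively; done 28 July 2010 — within the window.
Step 7 — counting 17 days from 28 July 2010 (when the certificate of approval is filed) gives a deadline of 14 August 2010; 31 July 2010 is within that limit.

Yes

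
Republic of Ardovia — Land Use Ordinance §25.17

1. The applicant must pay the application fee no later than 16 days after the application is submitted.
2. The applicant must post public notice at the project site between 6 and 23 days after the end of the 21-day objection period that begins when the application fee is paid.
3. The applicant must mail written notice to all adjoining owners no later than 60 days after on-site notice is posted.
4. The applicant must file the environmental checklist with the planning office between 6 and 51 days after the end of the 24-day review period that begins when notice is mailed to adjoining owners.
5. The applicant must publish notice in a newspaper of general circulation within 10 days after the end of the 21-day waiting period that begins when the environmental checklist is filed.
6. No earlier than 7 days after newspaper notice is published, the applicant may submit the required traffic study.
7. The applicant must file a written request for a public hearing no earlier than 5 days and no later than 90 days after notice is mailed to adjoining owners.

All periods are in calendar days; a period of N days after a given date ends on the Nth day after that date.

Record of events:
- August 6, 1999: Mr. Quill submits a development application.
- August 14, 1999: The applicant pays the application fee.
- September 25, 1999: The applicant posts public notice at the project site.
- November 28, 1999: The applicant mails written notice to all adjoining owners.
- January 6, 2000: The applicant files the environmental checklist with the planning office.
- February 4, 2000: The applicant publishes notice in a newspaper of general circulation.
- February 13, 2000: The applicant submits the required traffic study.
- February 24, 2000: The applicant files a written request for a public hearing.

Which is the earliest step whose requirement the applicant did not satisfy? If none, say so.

Step 3

Step 1: 16 days after August 6, 1999 (when the application is submitted) is August 22, 1999; August 14, 1999 is within that limit.
Step 2: the window is 6–23 days after September 4, 1999 (end of the 21-day objection period, which began when the application fee is paid on August 14, 1999), so September 10, 1999 through September 27, 1999; done September 25, 1999, which is between those dates.
Step 3: 60 days after September 25, 1999 (when on-site notice is posted) is November 24, 1999; done November 28, 1999 — 4 days late.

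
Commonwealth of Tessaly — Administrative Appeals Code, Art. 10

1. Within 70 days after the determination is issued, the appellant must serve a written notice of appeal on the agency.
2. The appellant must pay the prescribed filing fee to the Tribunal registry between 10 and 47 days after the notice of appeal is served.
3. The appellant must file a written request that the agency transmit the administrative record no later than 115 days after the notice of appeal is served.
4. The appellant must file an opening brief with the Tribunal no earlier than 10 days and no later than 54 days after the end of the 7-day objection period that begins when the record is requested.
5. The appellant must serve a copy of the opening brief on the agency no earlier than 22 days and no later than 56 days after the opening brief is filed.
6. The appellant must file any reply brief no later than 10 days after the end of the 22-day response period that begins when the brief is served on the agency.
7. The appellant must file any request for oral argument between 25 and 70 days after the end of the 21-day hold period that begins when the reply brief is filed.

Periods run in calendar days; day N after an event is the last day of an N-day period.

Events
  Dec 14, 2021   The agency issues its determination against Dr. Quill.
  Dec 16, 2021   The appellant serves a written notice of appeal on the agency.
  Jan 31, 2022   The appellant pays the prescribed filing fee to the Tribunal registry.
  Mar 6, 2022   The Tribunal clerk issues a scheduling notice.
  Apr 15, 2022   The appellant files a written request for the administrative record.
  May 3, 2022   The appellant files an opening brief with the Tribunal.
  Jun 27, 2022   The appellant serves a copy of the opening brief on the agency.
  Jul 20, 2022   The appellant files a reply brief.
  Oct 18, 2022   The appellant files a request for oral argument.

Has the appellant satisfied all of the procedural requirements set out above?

(1) due by Dec 14, 2021 + 70 days = Feb 22, 2022; Dec 16, 2021 is within that limit.
(2) the permitted window runs from Dec 16, 2021 + 10 = Dec 26, 2021 to Dec 16, 2021 + 47 = Feb 1, 2022; done Jan 31, 2022, which is between those dates.
(3) due by Dec 16, 2021 + 115 days = Apr 10, 2022; Apr 15, 2022 misses that deadline by 5 days.
The analysis stops there.

No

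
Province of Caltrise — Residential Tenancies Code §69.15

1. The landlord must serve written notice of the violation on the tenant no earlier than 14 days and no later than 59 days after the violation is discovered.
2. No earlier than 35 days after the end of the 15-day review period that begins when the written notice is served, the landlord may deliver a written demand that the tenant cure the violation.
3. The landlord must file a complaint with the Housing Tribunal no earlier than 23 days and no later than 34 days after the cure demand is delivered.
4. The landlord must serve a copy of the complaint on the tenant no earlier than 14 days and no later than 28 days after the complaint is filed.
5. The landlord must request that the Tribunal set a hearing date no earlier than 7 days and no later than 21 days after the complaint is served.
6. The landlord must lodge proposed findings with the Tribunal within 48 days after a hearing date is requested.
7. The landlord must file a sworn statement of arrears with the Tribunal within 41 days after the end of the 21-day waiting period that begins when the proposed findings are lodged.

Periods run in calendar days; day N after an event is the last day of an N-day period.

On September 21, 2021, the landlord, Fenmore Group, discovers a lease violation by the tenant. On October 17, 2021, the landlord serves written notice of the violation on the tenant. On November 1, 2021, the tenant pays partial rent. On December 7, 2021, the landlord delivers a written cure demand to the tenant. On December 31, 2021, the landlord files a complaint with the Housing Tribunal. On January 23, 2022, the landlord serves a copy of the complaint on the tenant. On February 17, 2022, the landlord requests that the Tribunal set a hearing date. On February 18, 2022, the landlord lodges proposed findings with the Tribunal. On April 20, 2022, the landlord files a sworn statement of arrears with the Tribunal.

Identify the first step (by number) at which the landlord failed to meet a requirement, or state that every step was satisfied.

Step 5

(1) the permitted window runs from September 21, 2021 + 14 = October 5, 2021 to September 21, 2021 + 59 = November 19, 2021; done October 17, 2021 — within the window.
(2) permitted from November 1, 2021 + 35 days = December 6, 2021 onward; done December 7, 2021 — permitted.
(3) the permitted window runs from December 7, 2021 + 23 = December 30, 2021 to December 7, 2021 + 34 = January 10, 2022; done December 31, 2021 — within the window.
(4) the permitted window runs from December 31, 2021 + 14 = January 14, 2022 to December 31, 2021 + 28 = January 28, 2022; done January 23, 2022 — within the window.
(5) the permitted window runs from January 23, 2022 + 7 = January 30, 2022 to January 23, 2022 + 21 = February 13, 2022; done February 17, 2022 — 4 days after the window closed.
The analysis stops there.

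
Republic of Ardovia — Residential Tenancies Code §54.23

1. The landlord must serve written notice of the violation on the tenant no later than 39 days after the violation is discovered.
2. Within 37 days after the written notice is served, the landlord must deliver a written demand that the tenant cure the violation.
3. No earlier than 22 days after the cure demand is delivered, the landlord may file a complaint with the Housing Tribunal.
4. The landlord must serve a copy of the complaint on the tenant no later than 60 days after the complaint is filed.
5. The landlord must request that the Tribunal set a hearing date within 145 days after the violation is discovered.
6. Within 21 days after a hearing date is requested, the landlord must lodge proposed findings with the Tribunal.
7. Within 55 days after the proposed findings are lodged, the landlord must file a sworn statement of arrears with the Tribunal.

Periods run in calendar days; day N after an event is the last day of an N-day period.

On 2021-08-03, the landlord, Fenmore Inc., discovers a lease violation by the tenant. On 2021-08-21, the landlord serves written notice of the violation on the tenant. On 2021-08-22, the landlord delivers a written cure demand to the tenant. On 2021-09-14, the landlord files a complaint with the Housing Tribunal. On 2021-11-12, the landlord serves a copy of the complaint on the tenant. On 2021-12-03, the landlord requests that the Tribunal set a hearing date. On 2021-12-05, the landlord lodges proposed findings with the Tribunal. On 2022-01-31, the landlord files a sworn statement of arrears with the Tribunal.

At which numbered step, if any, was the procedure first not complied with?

Step 7

(1) due by 2021-08-03 + 39 days = 2021-09-11; completed 2021-08-21, before the deadline.
(2) due by 2021-08-21 + 37 days = 2021-09-27; 2021-08-22 is within that limit.
(3) permitted from 2021-08-22 + 22 days = 2021-09-13 onward; 2021-09-14 is on or after that date.
(4) due by 2021-09-14 + 60 days = 2021-11-13; completed 2021-11-12, before the deadline.
(5) due by 2021-08-03 + 145 days = 2021-12-26; completed 2021-12-03, before the deadline.
(6) due by 2021-12-03 + 21 days = 2021-12-24; completed 2021-12-05, before the deadline.
(7) due by 2021-12-05 + 55 days = 2022-01-29; done 2022-01-31 — 2 days late.
That is the first point of non-compliance.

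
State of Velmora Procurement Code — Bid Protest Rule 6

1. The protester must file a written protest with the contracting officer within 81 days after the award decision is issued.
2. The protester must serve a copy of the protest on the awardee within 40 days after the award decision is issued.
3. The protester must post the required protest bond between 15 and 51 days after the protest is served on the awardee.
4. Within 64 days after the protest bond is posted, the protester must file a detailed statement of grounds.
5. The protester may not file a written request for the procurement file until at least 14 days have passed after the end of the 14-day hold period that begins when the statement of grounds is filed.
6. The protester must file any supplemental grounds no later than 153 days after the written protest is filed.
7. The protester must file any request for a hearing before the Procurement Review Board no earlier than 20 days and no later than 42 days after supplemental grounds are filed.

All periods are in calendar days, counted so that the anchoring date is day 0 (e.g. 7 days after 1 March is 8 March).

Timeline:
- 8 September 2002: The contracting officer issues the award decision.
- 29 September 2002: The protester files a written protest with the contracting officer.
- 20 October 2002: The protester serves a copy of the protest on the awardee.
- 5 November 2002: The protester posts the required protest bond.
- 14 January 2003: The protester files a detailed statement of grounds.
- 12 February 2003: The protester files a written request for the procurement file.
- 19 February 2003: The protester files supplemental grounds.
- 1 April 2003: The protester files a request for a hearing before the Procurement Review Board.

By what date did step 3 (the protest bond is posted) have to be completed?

10 December 2002

Step 3 runs from 20 October 2002, when the protest is served on the awardee. The window is 15–51 days after 20 October 2002; it closes on 10 December 2002.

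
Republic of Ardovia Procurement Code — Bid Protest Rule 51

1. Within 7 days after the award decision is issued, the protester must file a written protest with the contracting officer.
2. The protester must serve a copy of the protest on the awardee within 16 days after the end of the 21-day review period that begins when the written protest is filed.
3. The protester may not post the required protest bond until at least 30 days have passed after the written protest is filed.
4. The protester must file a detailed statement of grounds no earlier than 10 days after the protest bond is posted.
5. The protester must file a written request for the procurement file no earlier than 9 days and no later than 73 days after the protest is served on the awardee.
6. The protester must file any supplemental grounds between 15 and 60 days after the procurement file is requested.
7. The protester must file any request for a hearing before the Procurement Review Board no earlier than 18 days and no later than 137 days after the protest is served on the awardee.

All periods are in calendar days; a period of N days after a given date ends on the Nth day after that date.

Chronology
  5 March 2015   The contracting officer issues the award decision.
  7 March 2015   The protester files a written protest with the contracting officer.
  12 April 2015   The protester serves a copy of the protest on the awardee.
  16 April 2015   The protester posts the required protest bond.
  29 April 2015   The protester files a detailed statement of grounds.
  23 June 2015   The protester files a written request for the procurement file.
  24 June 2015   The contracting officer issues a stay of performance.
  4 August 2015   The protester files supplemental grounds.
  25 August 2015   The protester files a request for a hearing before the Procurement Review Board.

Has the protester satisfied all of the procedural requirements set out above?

Step 1 — counting 7 days from 5 March 2015 (when the award decision is issued) gives a deadline of 12 March 2015; completed 7 March 2015, before the deadline.
Step 2 — counting 16 days from 28 March 2015 (end of the 21-day review period, which began when the written protest is filed on 7 March 2015) gives a deadline of 13 April 2015; completed 12 April 2015, before the deadline.
Step 3 — must wait 30 days from 7 March 2015 (when the written protest is filed), so not before 6 April 2015; done 16 April 2015 — permitted.
Step 4 — must wait 10 days from 16 April 2015 (when the protest bond is posted), so not before 26 April 2015; done 29 April 2015, after the minimum wait.
Step 5 — 9 and 73 days from 12 April 2015 (when the protest is served on the awardee) are 21 April 2015 and 24 June 2015 respectively; 23 June 2015 falls inside that range.
Step 6 — 15 and 60 days from 23 June 2015 (when the procurement file is requested) are 8 July 2015 and 22 August 2015 respectively; 4 August 2015 falls inside that range.
Step 7 — 18 and 137 days from 12 April 2015 (when the protest is served on the awardee) are 30 April 2015 and 27 August 2015 respectively; 25 August 2015 falls inside that range.

Yes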